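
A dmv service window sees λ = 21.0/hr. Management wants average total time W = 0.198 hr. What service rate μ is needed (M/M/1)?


W = 1/(μ−λ) ⇒ μ − λ = 1/W = 1/0.198 = 5.0505
μ = λ + 1/W = 21.0 + 5.0505 = 26.0505 per hr

Final: 26.0505 /hr


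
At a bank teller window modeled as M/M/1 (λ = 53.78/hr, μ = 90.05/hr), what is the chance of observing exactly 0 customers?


ρ = 53.78/90.05 = 0.5972
P_n = (1−ρ)·ρ^n = (1 − 0.5972)·0.5972^0 = 0.4028·1.000000 = 0.402776

Final: 0.402776


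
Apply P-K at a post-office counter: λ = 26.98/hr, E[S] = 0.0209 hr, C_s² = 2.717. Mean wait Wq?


ρ = λ·E[S] = 26.98·0.0209 = 0.5639
E[S²] = E[S]²(1+C_s²) = 0.0209²·(1+2.717) = 0.001624
Wq = λ·E[S²]/(2(1−ρ)) = 26.98·0.001624/(2·0.4361) = 0.05022 hr

Final: 0.05022 hr


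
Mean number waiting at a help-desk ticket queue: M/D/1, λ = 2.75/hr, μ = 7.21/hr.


ρ = 2.75/7.21 = 0.3814
M/D/1: Lq = ρ²/(2(1−ρ)) = 0.1455/(2·0.6186) = 0.11759

Final: 0.11759


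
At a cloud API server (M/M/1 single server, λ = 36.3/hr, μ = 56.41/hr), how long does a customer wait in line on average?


ρ = 36.3/56.41 = 0.6435
Wq = ρ/(μ−λ) = 0.6435/(56.41 − 36.3) = 0.6435/20.11 = 0.03200 hr

Final: 0.03200 hr


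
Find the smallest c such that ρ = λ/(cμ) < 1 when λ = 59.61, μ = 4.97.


Stability requires cμ > λ ⇔ c > λ/μ.
λ/μ = 59.61/4.97 = 11.9940
Minimum integer c = ⌊11.9940⌋ + 1 = 12
Check: 12·4.97 = 59.64 > 59.61, while 11·4.97 = 54.67 ≤ 59.61

Final: 12 servers


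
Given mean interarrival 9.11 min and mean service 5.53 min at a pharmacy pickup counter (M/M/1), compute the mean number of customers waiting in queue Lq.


λ = 60/9.11 = 6.5862 /hr
μ = 60/5.53 = 10.8499 /hr
ρ = λ/μ = 6.5862/10.8499 = 0.6070
Lq = ρ²/(1−ρ) = 0.3685/0.3930 = 0.9377

Final: 0.9377


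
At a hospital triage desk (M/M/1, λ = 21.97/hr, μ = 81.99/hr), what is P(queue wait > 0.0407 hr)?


ρ = 21.97/81.99 = 0.2680
P(Wq > t) = ρ·e^{−(μ−λ)t} = 0.2680·e^{−2.4428}
= 0.2680·0.086916 = 0.023290

Final: 0.023290


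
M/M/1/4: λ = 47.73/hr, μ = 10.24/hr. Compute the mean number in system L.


ρ = 47.73/10.24 = 4.6611
L = ρ[1 − (K+1)ρ^K + Kρ^(K+1)] / [(1−ρ)(1−ρ^(K+1))]
Numerator: 4.6611·(1 − 5·472.025989 + 4·2200.175826) = 30025.028945
Denominator: (-3.6611)·(-2199.175826) = 8051.474777
L = 30025.028945/8051.474777 = 3.7291

Final: 3.7291


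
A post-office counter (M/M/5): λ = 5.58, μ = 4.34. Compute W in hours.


a = 1.2857; ρ = 0.2571; P₀ = 0.276263
Lq = P₀·a^c·ρ/(c!(1−ρ)²) = 0.003769
Wq = Lq/λ = 0.003769/5.58 = 0.0006754 hr
W = Wq + 1/μ = 0.0006754 + 0.23041 = 0.23109 hr

Final: 0.23109 hr


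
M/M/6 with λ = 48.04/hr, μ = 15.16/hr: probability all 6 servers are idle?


a = λ/μ = 48.04/15.16 = 3.1689; ρ = a/c = 0.5281
Σ_{k=0}^{5} a^k/k! (terms k=0..5) = 1.00000 + 3.16887 + 5.02085 + 5.30347 + 4.20150 + 2.66280 = 21.35748
Tail: a^6/(6!(1−ρ)) = 1012.56470/(720·0.4719) = 2.98044
P₀ = 1/(21.35748 + 2.98044) = 1/24.33793 = 0.041088

Final: 0.041088


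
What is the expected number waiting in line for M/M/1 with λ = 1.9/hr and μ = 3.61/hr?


ρ = 1.9/3.61 = 0.5263
Lq = ρ²/(1−ρ) = 0.2770/0.4737 = 0.5848

Final: 0.5848


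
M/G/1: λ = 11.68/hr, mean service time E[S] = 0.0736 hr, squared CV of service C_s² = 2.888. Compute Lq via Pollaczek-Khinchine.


ρ = λ·E[S] = 11.68·0.0736 = 0.8596
Lq = ρ²(1+C_s²)/(2(1−ρ)) = 0.7390·(1+2.888)/(2·0.1404)
= 0.7390·3.8880/0.2807 = 10.23573

Final: 10.23573


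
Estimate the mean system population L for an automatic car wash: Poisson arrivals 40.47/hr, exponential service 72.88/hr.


ρ = λ/μ = 40.47/72.88 = 0.5553
L = ρ/(1−ρ) = 0.5553/(1 − 0.5553) = 0.5553/0.4447 = 1.2487

Final: 1.2487


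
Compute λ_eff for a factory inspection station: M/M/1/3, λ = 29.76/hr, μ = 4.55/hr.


ρ = 6.5407; P_K = (1−ρ)ρ^3/(1−ρ^4) = 0.847573
λ_eff = λ(1 − P_K) = 29.76·(1 − 0.847573) = 29.76·0.152427 = 4.5362 /hr

Final: 4.5362 /hr


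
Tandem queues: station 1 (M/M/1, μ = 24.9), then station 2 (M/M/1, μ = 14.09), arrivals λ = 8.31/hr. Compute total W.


Each node sees arrival rate λ = 8.31/hr (tandem ⇒ throughput preserved).
W₁ = 1/(μ₁−λ) = 1/(24.9−8.31) = 0.06028 hr
W₂ = 1/(μ₂−λ) = 1/(14.09−8.31) = 0.17301 hr
W_total = W₁ + W₂ = 0.06028 + 0.17301 = 0.23329 hr

Final: 0.23329 hr


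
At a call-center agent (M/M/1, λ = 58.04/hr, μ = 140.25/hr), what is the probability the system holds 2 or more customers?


ρ = 58.04/140.25 = 0.4138
P(N ≥ n) = ρ^n = 0.4138^2 = 0.171257

Final: 0.171257


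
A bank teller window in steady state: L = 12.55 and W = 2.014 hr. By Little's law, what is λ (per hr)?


λ = L/W = 12.55/2.014 = 6.2314 /hr

Final: 6.2314 /hr


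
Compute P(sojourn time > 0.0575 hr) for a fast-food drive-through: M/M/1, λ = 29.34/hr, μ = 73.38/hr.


W ~ Exponential(μ−λ) for M/M/1.
μ − λ = 73.38 − 29.34 = 44.0400
P(W > t) = e^{−(μ−λ)t} = e^{−2.5323} = 0.079476

Final: 0.079476


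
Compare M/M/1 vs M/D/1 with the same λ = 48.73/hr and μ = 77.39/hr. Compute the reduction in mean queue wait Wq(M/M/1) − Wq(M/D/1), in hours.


ρ = 48.73/77.39 = 0.6297
Wq(M/M/1) = ρ/(μ−λ) = 0.6297/28.66 = 0.02197 hr
Wq(M/D/1) = ρ/(2(μ−λ)) = 0.01099 hr
Savings = 0.02197 − 0.01099 = 0.01099 hr

Final: 0.01099 hr


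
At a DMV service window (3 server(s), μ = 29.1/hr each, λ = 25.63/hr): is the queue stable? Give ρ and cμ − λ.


Total capacity cμ = 3·29.1 = 87.30/hr
ρ = λ/(cμ) = 25.63/87.30 = 0.2936
Stable ⇔ ρ < 1: YES
Spare capacity = cμ − λ = 87.30 − 25.63 = 61.67/hr

Final: ρ = 0.2936; stable; margin = 61.67/hr


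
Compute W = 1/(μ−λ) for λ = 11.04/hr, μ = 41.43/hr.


W = 1/(μ−λ) = 1/(41.43 − 11.04) = 1/30.39 = 0.03291 hr

Final: 0.03291 hr


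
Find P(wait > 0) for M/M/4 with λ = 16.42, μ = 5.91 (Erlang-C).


a = λ/μ = 2.7783; ρ = a/4 = 0.6946
P₀ = 0.051702 (from M/M/c formula)
C(c,a) = [a^c/(c!(1−ρ))]·P₀ = [59.58579/(24·0.3054)]·0.051702
= 8.12909·0.051702 = 0.420294

Final: 0.420294


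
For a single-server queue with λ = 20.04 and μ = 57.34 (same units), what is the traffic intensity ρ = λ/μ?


ρ = λ/μ = 20.04/57.34 = 0.3495

Final: 0.3495


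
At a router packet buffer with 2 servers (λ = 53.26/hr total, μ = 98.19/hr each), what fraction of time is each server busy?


ρ = λ/(cμ) = 53.26/(2·98.19) = 53.26/196.38 = 0.2712

Final: 0.2712


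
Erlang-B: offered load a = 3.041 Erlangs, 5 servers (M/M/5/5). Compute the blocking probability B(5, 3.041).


B(c,a) = (a^c/c!) / Σ_{k=0}^{c} a^k/k!
a^5/5! = 2.167209
Σ terms (k=0..5): 1.00000 + 3.04100 + 4.62384 + 4.68703 + 3.56332 + 2.16721 = 19.082400
B = 2.167209/19.082400 = 0.113571

Final: 0.113571


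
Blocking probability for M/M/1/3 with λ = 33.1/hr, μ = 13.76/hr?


ρ = λ/μ = 33.1/13.76 = 2.4055
P_K = (1−ρ)ρ^K/(1−ρ^(K+1)) = (-1.4055·13.919662)/(1 − 33.484070)
= -19.564408/-32.484070 = 0.602277

Final: 0.602277


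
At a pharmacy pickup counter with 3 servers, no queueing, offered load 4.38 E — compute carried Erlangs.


B(3,4.38) = 0.483304 (Erlang-B)
Carried load = a(1 − B) = 4.38·(1 − 0.483304) = 4.38·0.516696 = 2.2631 E

Final: 2.2631 Erlangs


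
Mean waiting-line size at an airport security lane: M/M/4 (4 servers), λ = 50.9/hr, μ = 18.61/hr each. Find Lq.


a = λ/μ = 2.7351; ρ = a/4 = 0.6838
P₀ = 0.054767
Lq = P₀·a^c·ρ / (c!·(1−ρ)²) = 0.054767·55.96102·0.6838/(24·0.10000)
= 0.87319

Final: 0.87319


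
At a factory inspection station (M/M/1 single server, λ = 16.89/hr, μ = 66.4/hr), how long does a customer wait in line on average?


ρ = 16.89/66.4 = 0.2544
Wq = ρ/(μ−λ) = 0.2544/(66.4 − 16.89) = 0.2544/49.51 = 0.005138 hr

Final: 0.005138 hr


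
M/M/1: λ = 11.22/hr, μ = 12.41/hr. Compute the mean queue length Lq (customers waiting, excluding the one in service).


ρ = 11.22/12.41 = 0.9041
Lq = ρ²/(1−ρ) = 0.8174/0.09589 = 8.5245

Final: 8.5245


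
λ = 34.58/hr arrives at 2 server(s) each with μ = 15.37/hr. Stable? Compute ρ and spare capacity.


Total capacity cμ = 2·15.37 = 30.74/hr
ρ = λ/(cμ) = 34.58/30.74 = 1.1249
Stable ⇔ ρ < 1: NO
Spare capacity = cμ − λ = 30.74 − 34.58 = -3.84/hr

Final: ρ = 1.1249; unstable; margin = -3.84/hr


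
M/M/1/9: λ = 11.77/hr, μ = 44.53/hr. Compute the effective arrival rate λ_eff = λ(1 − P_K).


ρ = 0.2643; P_K = (1−ρ)ρ^9/(1−ρ^10) = 0.000004632
λ_eff = λ(1 − P_K) = 11.77·(1 − 0.000004632) = 11.77·0.999995 = 11.7699 /hr

Final: 11.7699 /hr


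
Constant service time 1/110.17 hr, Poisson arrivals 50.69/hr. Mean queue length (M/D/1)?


ρ = 50.69/110.17 = 0.4601
M/D/1: Lq = ρ²/(2(1−ρ)) = 0.2117/(2·0.5399) = 0.19606

Final: 0.19606


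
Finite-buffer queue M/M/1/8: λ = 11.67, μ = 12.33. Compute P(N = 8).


ρ = λ/μ = 11.67/12.33 = 0.9465
P_K = (1−ρ)ρ^K/(1−ρ^(K+1)) = (0.05353·0.643965)/(1 − 0.609495)
= 0.034470/0.390505 = 0.088271

Final: 0.088271


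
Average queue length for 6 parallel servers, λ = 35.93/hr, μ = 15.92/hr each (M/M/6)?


a = λ/μ = 2.2569; ρ = a/6 = 0.3762
P₀ = 0.104352
Lq = P₀·a^c·ρ / (c!·(1−ρ)²) = 0.104352·132.15540·0.3762/(720·0.38919)
= 0.01851

Final: 0.01851


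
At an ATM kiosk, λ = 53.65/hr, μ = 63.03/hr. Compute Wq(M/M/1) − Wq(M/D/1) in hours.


ρ = 53.65/63.03 = 0.8512
Wq(M/M/1) = ρ/(μ−λ) = 0.8512/9.38 = 0.09074 hr
Wq(M/D/1) = ρ/(2(μ−λ)) = 0.04537 hr
Savings = 0.09074 − 0.04537 = 0.04537 hr

Final: 0.04537 hr


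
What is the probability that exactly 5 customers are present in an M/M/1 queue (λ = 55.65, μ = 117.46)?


ρ = 55.65/117.46 = 0.4738
P_n = (1−ρ)·ρ^n = (1 − 0.4738)·0.4738^5 = 0.5262·0.023871 = 0.012562

Final: 0.012562


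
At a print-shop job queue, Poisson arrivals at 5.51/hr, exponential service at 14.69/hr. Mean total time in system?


W = 1/(μ−λ) = 1/(14.69 − 5.51) = 1/9.18 = 0.1089 hr

Final: 0.1089 hr


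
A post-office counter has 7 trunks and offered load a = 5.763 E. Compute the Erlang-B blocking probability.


B(c,a) = (a^c/c!) / Σ_{k=0}^{c} a^k/k!
a^7/7! = 41.889946
Σ terms (k=0..7): 1.00000 + 5.76300 + 16.60608 + 31.90029 + 45.96034 + 52.97389 + 50.88142 + 41.88995 = 246.974967
B = 41.889946/246.974967 = 0.169612

Final: 0.169612


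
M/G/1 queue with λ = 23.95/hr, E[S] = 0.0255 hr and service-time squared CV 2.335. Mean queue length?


ρ = λ·E[S] = 23.95·0.0255 = 0.6107
Lq = ρ²(1+C_s²)/(2(1−ρ)) = 0.3730·(1+2.335)/(2·0.3893)
= 0.3730·3.3350/0.7786 = 1.59772

Final: 1.59772


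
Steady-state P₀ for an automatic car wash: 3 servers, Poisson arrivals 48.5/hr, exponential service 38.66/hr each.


a = λ/μ = 48.5/38.66 = 1.2545; ρ = a/c = 0.4182
Σ_{k=0}^{2} a^k/k! (terms k=0..2) = 1.00000 + 1.25453 + 0.78692 = 3.04145
Tail: a^3/(3!(1−ρ)) = 1.97442/(6·0.5818) = 0.56558
P₀ = 1/(3.04145 + 0.56558) = 1/3.60703 = 0.277237

Final: 0.277237


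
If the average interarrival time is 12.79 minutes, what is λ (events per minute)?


λ = 1/(interarrival time) in consistent units.
1 minute = 1 min, so λ = 1/12.79 = 0.07819 per minute

Final: 0.07819 /min


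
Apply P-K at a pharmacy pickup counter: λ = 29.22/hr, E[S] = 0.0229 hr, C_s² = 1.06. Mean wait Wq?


ρ = λ·E[S] = 29.22·0.0229 = 0.6691
E[S²] = E[S]²(1+C_s²) = 0.0229²·(1+1.06) = 0.001080
Wq = λ·E[S²]/(2(1−ρ)) = 29.22·0.001080/(2·0.3309) = 0.04770 hr

Final: 0.04770 hr


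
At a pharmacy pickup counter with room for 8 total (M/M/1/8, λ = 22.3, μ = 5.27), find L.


ρ = 22.3/5.27 = 4.2315
L = ρ[1 − (K+1)ρ^K + Kρ^(K+1)] / [(1−ρ)(1−ρ^(K+1))]
Numerator: 4.2315·(1 − 9·102790.737654 + 8·434958.908859) = 10809599.733060
Denominator: (-3.2315)·(-434957.908859) = 1405566.069803
L = 10809599.733060/1405566.069803 = 7.6906

Final: 7.6906


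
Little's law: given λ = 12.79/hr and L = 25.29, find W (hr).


W = L/λ = 25.29/12.79 = 1.9773 hr

Final: 1.9773 hr


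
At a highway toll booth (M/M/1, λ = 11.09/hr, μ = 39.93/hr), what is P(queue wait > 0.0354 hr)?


ρ = 11.09/39.93 = 0.2777
P(Wq > t) = ρ·e^{−(μ−λ)t} = 0.2777·e^{−1.0209}
= 0.2777·0.360258 = 0.100057

Final: 0.100057


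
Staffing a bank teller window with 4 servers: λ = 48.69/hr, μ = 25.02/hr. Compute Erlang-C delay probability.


a = λ/μ = 1.9460; ρ = a/4 = 0.4865
P₀ = 0.138281 (from M/M/c formula)
C(c,a) = [a^c/(c!(1−ρ))]·P₀ = [14.34201/(24·0.5135)]·0.138281
= 1.16377·0.138281 = 0.160927

Final: 0.160927


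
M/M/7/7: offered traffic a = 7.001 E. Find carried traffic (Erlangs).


B(7,7.001) = 0.248933 (Erlang-B)
Carried load = a(1 − B) = 7.001·(1 − 0.248933) = 7.001·0.751067 = 5.2582 E

Final: 5.2582 Erlangs


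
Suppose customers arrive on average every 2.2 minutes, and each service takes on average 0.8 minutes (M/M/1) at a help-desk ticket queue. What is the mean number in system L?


λ = 60/2.2 = 27.2727 /hr
μ = 60/0.8 = 75.0000 /hr
ρ = λ/μ = 27.2727/75.0000 = 0.3636
L = ρ/(1−ρ) = 0.3636/0.6364 = 0.5714

Final: 0.5714


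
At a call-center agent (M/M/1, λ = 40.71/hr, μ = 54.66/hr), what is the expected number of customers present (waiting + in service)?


ρ = λ/μ = 40.71/54.66 = 0.7448
L = ρ/(1−ρ) = 0.7448/(1 − 0.7448) = 0.7448/0.2552 = 2.9183

Final: 2.9183


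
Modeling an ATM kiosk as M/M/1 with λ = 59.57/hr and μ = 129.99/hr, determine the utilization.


ρ = λ/μ = 59.57/129.99 = 0.4583

Final: 0.4583


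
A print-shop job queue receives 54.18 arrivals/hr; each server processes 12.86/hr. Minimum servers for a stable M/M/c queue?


Stability requires cμ > λ ⇔ c > λ/μ.
λ/μ = 54.18/12.86 = 4.2131
Minimum integer c = ⌊4.2131⌋ + 1 = 5
Check: 5·12.86 = 64.30 > 54.18, while 4·12.86 = 51.44 ≤ 54.18

Final: 5 servers


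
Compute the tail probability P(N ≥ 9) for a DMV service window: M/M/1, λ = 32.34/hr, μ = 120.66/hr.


ρ = 32.34/120.66 = 0.2680
P(N ≥ n) = ρ^n = 0.2680^9 = 0.000007138

Final: 0.000007138


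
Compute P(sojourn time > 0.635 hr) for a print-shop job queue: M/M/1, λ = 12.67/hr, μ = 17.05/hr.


W ~ Exponential(μ−λ) for M/M/1.
μ − λ = 17.05 − 12.67 = 4.3800
P(W > t) = e^{−(μ−λ)t} = e^{−2.7813} = 0.061958

Final: 0.061958


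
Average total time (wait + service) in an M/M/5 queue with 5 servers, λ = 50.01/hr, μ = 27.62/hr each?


a = 1.8106; ρ = 0.3621; P₀ = 0.162832
Lq = P₀·a^c·ρ/(c!(1−ρ)²) = 0.02350
Wq = Lq/λ = 0.02350/50.01 = 0.0004700 hr
W = Wq + 1/μ = 0.0004700 + 0.03621 = 0.03668 hr

Final: 0.03668 hr


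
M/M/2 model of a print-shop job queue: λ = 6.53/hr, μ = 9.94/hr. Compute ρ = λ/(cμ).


ρ = λ/(cμ) = 6.53/(2·9.94) = 6.53/19.88 = 0.3285

Final: 0.3285


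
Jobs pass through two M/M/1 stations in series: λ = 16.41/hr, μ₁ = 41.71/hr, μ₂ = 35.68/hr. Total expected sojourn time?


Each node sees arrival rate λ = 16.41/hr (tandem ⇒ throughput preserved).
W₁ = 1/(μ₁−λ) = 1/(41.71−16.41) = 0.03953 hr
W₂ = 1/(μ₂−λ) = 1/(35.68−16.41) = 0.05189 hr
W_total = W₁ + W₂ = 0.03953 + 0.05189 = 0.09142 hr

Final: 0.09142 hr


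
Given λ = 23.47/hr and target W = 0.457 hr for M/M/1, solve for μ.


W = 1/(μ−λ) ⇒ μ − λ = 1/W = 1/0.457 = 2.1882
μ = λ + 1/W = 23.47 + 2.1882 = 25.6582 per hr

Final: 25.6582 /hr


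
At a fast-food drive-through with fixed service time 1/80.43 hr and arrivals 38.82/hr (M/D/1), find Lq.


ρ = 38.82/80.43 = 0.4827
M/D/1: Lq = ρ²/(2(1−ρ)) = 0.2330/(2·0.5173) = 0.22515

Final: 0.22515


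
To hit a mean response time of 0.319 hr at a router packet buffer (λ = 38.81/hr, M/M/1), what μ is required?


W = 1/(μ−λ) ⇒ μ − λ = 1/W = 1/0.319 = 3.1348
μ = λ + 1/W = 38.81 + 3.1348 = 41.9448 per hr

Final: 41.9448 /hr


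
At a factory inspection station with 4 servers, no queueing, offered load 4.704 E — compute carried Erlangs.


B(4,4.704) = 0.374218 (Erlang-B)
Carried load = a(1 − B) = 4.704·(1 − 0.374218) = 4.704·0.625782 = 2.9437 E

Final: 2.9437 Erlangs


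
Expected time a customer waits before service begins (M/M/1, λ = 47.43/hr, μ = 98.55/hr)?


ρ = 47.43/98.55 = 0.4813
Wq = ρ/(μ−λ) = 0.4813/(98.55 − 47.43) = 0.4813/51.12 = 0.009415 hr

Final: 0.009415 hr


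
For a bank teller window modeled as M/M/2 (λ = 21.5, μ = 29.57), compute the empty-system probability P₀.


a = λ/μ = 21.5/29.57 = 0.7271; ρ = a/c = 0.3635
Σ_{k=0}^{1} a^k/k! (terms k=0..1) = 1.00000 + 0.72709 = 1.72709
Tail: a^2/(2!(1−ρ)) = 0.52866/(2·0.6365) = 0.41531
P₀ = 1/(1.72709 + 0.41531) = 1/2.14240 = 0.466766

Final: 0.466766


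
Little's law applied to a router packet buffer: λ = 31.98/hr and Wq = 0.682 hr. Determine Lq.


Lq = λWq = 31.98·0.682 = 21.8104

Final: 21.8104


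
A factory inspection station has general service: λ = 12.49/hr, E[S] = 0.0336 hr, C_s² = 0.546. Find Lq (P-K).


ρ = λ·E[S] = 12.49·0.0336 = 0.4197
Lq = ρ²(1+C_s²)/(2(1−ρ)) = 0.1761·(1+0.546)/(2·0.5803)
= 0.1761·1.5460/1.1607 = 0.23459

Final: 0.23459


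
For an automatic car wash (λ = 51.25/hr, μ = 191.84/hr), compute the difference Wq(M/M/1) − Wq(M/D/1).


ρ = 51.25/191.84 = 0.2671
Wq(M/M/1) = ρ/(μ−λ) = 0.2671/140.59 = 0.001900 hr
Wq(M/D/1) = ρ/(2(μ−λ)) = 0.0009501 hr
Savings = 0.001900 − 0.0009501 = 0.0009501 hr

Final: 0.0009501 hr


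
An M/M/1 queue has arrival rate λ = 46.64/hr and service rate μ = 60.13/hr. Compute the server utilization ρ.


ρ = λ/μ = 46.64/60.13 = 0.7757

Final: 0.7757


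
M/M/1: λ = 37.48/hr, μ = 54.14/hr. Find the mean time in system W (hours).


W = 1/(μ−λ) = 1/(54.14 − 37.48) = 1/16.66 = 0.06002 hr

Final: 0.06002 hr


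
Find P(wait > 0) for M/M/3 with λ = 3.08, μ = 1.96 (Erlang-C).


a = λ/μ = 1.5714; ρ = a/3 = 0.5238
P₀ = 0.193638 (from M/M/c formula)
C(c,a) = [a^c/(c!(1−ρ))]·P₀ = [3.88047/(6·0.4762)]·0.193638
= 1.35816·0.193638 = 0.262992

Final: 0.262992


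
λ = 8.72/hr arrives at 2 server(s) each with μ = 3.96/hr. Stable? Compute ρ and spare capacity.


Total capacity cμ = 2·3.96 = 7.92/hr
ρ = λ/(cμ) = 8.72/7.92 = 1.1010
Stable ⇔ ρ < 1: NO
Spare capacity = cμ − λ = 7.92 − 8.72 = -0.80/hr

Final: ρ = 1.1010; unstable; margin = -0.80/hr


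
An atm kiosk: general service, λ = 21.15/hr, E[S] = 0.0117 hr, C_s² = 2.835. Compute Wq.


ρ = λ·E[S] = 21.15·0.0117 = 0.2475
E[S²] = E[S]²(1+C_s²) = 0.0117²·(1+2.835) = 0.0005250
Wq = λ·E[S²]/(2(1−ρ)) = 21.15·0.0005250/(2·0.7525) = 0.007377 hr

Final: 0.007377 hr


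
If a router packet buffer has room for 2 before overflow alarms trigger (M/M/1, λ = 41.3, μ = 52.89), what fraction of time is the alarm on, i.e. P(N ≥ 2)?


ρ = 41.3/52.89 = 0.7809
P(N ≥ n) = ρ^n = 0.7809^2 = 0.609752

Final: 0.609752


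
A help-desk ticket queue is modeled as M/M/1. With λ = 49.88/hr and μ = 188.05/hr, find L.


ρ = λ/μ = 49.88/188.05 = 0.2652
L = ρ/(1−ρ) = 0.2652/(1 − 0.2652) = 0.2652/0.7348 = 0.3610

Final: 0.3610


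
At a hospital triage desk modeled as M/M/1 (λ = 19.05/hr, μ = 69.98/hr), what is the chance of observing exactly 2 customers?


ρ = 19.05/69.98 = 0.2722
P_n = (1−ρ)·ρ^n = (1 − 0.2722)·0.2722^2 = 0.7278·0.074104 = 0.053931

Final: 0.053931


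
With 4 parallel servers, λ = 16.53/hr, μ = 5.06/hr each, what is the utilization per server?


ρ = λ/(cμ) = 16.53/(4·5.06) = 16.53/20.24 = 0.8167

Final: 0.8167


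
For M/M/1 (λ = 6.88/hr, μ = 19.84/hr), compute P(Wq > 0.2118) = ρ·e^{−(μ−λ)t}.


ρ = 6.88/19.84 = 0.3468
P(Wq > t) = ρ·e^{−(μ−λ)t} = 0.3468·e^{−2.7449}
= 0.3468·0.064253 = 0.022281

Final: 0.022281


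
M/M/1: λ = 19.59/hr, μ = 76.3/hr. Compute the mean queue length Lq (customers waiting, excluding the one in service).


ρ = 19.59/76.3 = 0.2567
Lq = ρ²/(1−ρ) = 0.06592/0.7433 = 0.08869

Final: 0.08869


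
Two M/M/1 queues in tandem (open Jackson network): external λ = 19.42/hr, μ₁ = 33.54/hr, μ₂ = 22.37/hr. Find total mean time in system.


Each node sees arrival rate λ = 19.42/hr (tandem ⇒ throughput preserved).
W₁ = 1/(μ₁−λ) = 1/(33.54−19.42) = 0.07082 hr
W₂ = 1/(μ₂−λ) = 1/(22.37−19.42) = 0.33898 hr
W_total = W₁ + W₂ = 0.07082 + 0.33898 = 0.40980 hr

Final: 0.40980 hr


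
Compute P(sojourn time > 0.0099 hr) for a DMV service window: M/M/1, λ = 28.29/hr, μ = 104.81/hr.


W ~ Exponential(μ−λ) for M/M/1.
μ − λ = 104.81 − 28.29 = 76.5200
P(W > t) = e^{−(μ−λ)t} = e^{−0.7575} = 0.468815

Final: 0.468815


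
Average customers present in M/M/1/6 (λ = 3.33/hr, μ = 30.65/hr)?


ρ = 3.33/30.65 = 0.1086
L = ρ[1 − (K+1)ρ^K + Kρ^(K+1)] / [(1−ρ)(1−ρ^(K+1))]
Numerator: 0.1086·(1 − 7·0.000001645 + 6·0.0000001787) = 0.108645
Denominator: (0.8914)·(1.000000) = 0.891354
L = 0.108645/0.891354 = 0.1219

Final: 0.1219


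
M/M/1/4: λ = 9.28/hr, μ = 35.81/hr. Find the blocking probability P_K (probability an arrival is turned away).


ρ = λ/μ = 9.28/35.81 = 0.2591
P_K = (1−ρ)ρ^K/(1−ρ^(K+1)) = (0.7409·0.004510)/(1 − 0.001169)
= 0.003341/0.998831 = 0.003345

Final: 0.003345


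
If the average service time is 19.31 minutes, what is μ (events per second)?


μ = 1/(service time) in consistent units.
1 second = 0.0166667 min, so μ = 0.0166667/19.31 = 0.0008631 per second

Final: 0.0008631 /sec


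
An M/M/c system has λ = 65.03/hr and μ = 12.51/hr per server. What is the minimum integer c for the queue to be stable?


Stability requires cμ > λ ⇔ c > λ/μ.
λ/μ = 65.03/12.51 = 5.1982
Minimum integer c = ⌊5.1982⌋ + 1 = 6
Check: 6·12.51 = 75.06 > 65.03, while 5·12.51 = 62.55 ≤ 65.03

Final: 6 servers


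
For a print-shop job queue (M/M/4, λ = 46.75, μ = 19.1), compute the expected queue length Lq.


a = λ/μ = 2.4476; ρ = a/4 = 0.6119
P₀ = 0.078490
Lq = P₀·a^c·ρ / (c!·(1−ρ)²) = 0.078490·35.89161·0.6119/(24·0.15061)
= 0.47689

Final: 0.47689


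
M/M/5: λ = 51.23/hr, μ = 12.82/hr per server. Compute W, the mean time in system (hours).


a = 3.9961; ρ = 0.7992; P₀ = 0.013066
Lq = P₀·a^c·ρ/(c!(1−ρ)²) = 2.19970
Wq = Lq/λ = 2.19970/51.23 = 0.04294 hr
W = Wq + 1/μ = 0.04294 + 0.07800 = 0.12094 hr

Final: 0.12094 hr


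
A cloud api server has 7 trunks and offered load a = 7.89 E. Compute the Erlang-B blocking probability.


B(c,a) = (a^c/c!) / Σ_{k=0}^{c} a^k/k!
a^7/7! = 377.666520
Σ terms (k=0..7): 1.00000 + 7.89000 + 31.12605 + 81.86151 + 161.47183 + 254.80255 + 335.06535 + 377.66652 = 1250.883816
B = 377.666520/1250.883816 = 0.301920

Final: 0.301920


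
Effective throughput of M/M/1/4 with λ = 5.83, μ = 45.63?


ρ = 0.1278; P_K = (1−ρ)ρ^4/(1−ρ^5) = 0.0002324
λ_eff = λ(1 − P_K) = 5.83·(1 − 0.0002324) = 5.83·0.999768 = 5.8286 /hr

Final: 5.8286 /hr


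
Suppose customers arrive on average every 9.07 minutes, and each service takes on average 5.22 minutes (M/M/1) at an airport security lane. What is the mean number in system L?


λ = 60/9.07 = 6.6152 /hr
μ = 60/5.22 = 11.4943 /hr
ρ = λ/μ = 6.6152/11.4943 = 0.5755
L = ρ/(1−ρ) = 0.5755/0.4245 = 1.3558

Final: 1.3558


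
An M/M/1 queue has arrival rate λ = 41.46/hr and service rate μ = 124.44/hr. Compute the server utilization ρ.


ρ = λ/μ = 41.46/124.44 = 0.3332

Final: 0.3332


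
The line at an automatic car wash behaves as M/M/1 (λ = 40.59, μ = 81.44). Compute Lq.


ρ = 40.59/81.44 = 0.4984
Lq = ρ²/(1−ρ) = 0.2484/0.5016 = 0.4952

Final: 0.4952


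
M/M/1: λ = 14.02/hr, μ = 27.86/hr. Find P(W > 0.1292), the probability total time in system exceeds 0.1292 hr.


W ~ Exponential(μ−λ) for M/M/1.
μ − λ = 27.86 − 14.02 = 13.8400
P(W > t) = e^{−(μ−λ)t} = e^{−1.7881} = 0.167273

Final: 0.167273


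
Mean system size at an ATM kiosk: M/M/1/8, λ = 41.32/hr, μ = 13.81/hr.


ρ = 41.32/13.81 = 2.9920
L = ρ[1 − (K+1)ρ^K + Kρ^(K+1)] / [(1−ρ)(1−ρ^(K+1))]
Numerator: 2.9920·(1 − 9·6422.928303 + 8·19217.624727) = 287042.778594
Denominator: (-1.9920)·(-19216.624727) = 38280.184376
L = 287042.778594/38280.184376 = 7.4985

Final: 7.4985


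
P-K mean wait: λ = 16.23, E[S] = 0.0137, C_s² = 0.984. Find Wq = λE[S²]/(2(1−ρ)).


ρ = λ·E[S] = 16.23·0.0137 = 0.2224
E[S²] = E[S]²(1+C_s²) = 0.0137²·(1+0.984) = 0.0003724
Wq = λ·E[S²]/(2(1−ρ)) = 16.23·0.0003724/(2·0.7776) = 0.003886 hr

Final: 0.003886 hr


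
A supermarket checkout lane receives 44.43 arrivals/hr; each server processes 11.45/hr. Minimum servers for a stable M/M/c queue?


Stability requires cμ > λ ⇔ c > λ/μ.
λ/μ = 44.43/11.45 = 3.8803
Minimum integer c = ⌊3.8803⌋ + 1 = 4
Check: 4·11.45 = 45.80 > 44.43, while 3·11.45 = 34.35 ≤ 44.43

Final: 4 servers


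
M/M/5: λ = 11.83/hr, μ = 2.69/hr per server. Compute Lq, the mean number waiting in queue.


a = λ/μ = 4.3978; ρ = a/5 = 0.8796
P₀ = 0.006304
Lq = P₀·a^c·ρ / (c!·(1−ρ)²) = 0.006304·1644.98644·0.8796/(120·0.01451)
= 5.23892

Final: 5.23892


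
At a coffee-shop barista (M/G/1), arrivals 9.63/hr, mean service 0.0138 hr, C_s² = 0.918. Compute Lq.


ρ = λ·E[S] = 9.63·0.0138 = 0.1329
Lq = ρ²(1+C_s²)/(2(1−ρ)) = 0.01766·(1+0.918)/(2·0.8671)
= 0.01766·1.9180/1.7342 = 0.01953

Final: 0.01953


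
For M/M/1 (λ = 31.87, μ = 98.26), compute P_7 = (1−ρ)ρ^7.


ρ = 31.87/98.26 = 0.3243
P_n = (1−ρ)·ρ^n = (1 − 0.3243)·0.3243^7 = 0.6757·0.0003776 = 0.0002551

Final: 0.0002551


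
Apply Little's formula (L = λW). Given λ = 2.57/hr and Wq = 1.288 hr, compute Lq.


Lq = λWq = 2.57·1.288 = 3.3102

Final: 3.3102


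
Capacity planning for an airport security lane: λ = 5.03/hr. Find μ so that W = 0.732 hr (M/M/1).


W = 1/(μ−λ) ⇒ μ − λ = 1/W = 1/0.732 = 1.3661
μ = λ + 1/W = 5.03 + 1.3661 = 6.3961 per hr

Final: 6.3961 /hr


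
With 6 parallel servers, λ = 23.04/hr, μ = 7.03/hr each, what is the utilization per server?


ρ = λ/(cμ) = 23.04/(6·7.03) = 23.04/42.18 = 0.5462

Final: 0.5462


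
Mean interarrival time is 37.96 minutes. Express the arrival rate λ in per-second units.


λ = 1/(interarrival time) in consistent units.
1 second = 0.0166667 min, so λ = 0.0166667/37.96 = 0.0004391 per second

Final: 0.0004391 /sec


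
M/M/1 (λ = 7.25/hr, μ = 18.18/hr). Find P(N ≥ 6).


ρ = 7.25/18.18 = 0.3988
P(N ≥ n) = ρ^n = 0.3988^6 = 0.004022

Final: 0.004022


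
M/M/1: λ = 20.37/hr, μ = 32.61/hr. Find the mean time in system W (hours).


W = 1/(μ−λ) = 1/(32.61 − 20.37) = 1/12.24 = 0.08170 hr

Final: 0.08170 hr


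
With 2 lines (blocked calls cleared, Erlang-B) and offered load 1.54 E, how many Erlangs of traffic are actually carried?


B(2,1.54) = 0.318267 (Erlang-B)
Carried load = a(1 − B) = 1.54·(1 − 0.318267) = 1.54·0.681733 = 1.0499 E

Final: 1.0499 Erlangs


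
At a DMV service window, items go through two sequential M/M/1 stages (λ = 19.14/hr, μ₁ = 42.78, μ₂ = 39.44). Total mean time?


Each node sees arrival rate λ = 19.14/hr (tandem ⇒ throughput preserved).
W₁ = 1/(μ₁−λ) = 1/(42.78−19.14) = 0.04230 hr
W₂ = 1/(μ₂−λ) = 1/(39.44−19.14) = 0.04926 hr
W_total = W₁ + W₂ = 0.04230 + 0.04926 = 0.09156 hr

Final: 0.09156 hr


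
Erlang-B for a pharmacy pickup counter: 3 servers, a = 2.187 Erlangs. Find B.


B(c,a) = (a^c/c!) / Σ_{k=0}^{c} a^k/k!
a^3/3! = 1.743392
Σ terms (k=0..3): 1.00000 + 2.18700 + 2.39148 + 1.74339 = 7.321877
B = 1.743392/7.321877 = 0.238107

Final: 0.238107


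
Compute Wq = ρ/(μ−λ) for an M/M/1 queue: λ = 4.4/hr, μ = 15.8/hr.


ρ = 4.4/15.8 = 0.2785
Wq = ρ/(μ−λ) = 0.2785/(15.8 − 4.4) = 0.2785/11.40 = 0.02443 hr

Final: 0.02443 hr


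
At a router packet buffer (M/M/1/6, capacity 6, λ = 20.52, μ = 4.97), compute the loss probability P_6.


ρ = λ/μ = 20.52/4.97 = 4.1288
P_K = (1−ρ)ρ^K/(1−ρ^(K+1)) = (-3.1288·4953.655566)/(1 − 20452.517548)
= -15498.861982/-20451.517548 = 0.757834

Final: 0.757834


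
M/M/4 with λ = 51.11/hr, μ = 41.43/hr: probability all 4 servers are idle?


a = λ/μ = 51.11/41.43 = 1.2336; ρ = a/c = 0.3084
Σ_{k=0}^{3} a^k/k! (terms k=0..3) = 1.00000 + 1.23365 + 0.76094 + 0.31291 = 3.30750
Tail: a^4/(4!(1−ρ)) = 2.31613/(24·0.6916) = 0.13954
P₀ = 1/(3.30750 + 0.13954) = 1/3.44704 = 0.290104

Final: 0.290104


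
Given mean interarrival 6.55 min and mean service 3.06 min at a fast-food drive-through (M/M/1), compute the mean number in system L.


λ = 60/6.55 = 9.1603 /hr
μ = 60/3.06 = 19.6078 /hr
ρ = λ/μ = 9.1603/19.6078 = 0.4672
L = ρ/(1−ρ) = 0.4672/0.5328 = 0.8768

Final: 0.8768


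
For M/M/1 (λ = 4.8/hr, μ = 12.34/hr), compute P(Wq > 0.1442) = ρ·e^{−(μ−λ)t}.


ρ = 4.8/12.34 = 0.3890
P(Wq > t) = ρ·e^{−(μ−λ)t} = 0.3890·e^{−1.0873}
= 0.3890·0.337136 = 0.131139

Final: 0.131139


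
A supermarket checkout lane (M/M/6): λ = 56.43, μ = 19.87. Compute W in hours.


a = 2.8400; ρ = 0.4733; P₀ = 0.057724
Lq = P₀·a^c·ρ/(c!(1−ρ)²) = 0.07178
Wq = Lq/λ = 0.07178/56.43 = 0.001272 hr
W = Wq + 1/μ = 0.001272 + 0.05033 = 0.05160 hr

Final: 0.05160 hr


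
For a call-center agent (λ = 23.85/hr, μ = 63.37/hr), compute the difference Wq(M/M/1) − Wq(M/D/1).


ρ = 23.85/63.37 = 0.3764
Wq(M/M/1) = ρ/(μ−λ) = 0.3764/39.52 = 0.009523 hr
Wq(M/D/1) = ρ/(2(μ−λ)) = 0.004762 hr
Savings = 0.009523 − 0.004762 = 0.004762 hr

Final: 0.004762 hr


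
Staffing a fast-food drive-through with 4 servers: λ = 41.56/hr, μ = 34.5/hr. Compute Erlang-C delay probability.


a = λ/μ = 1.2046; ρ = a/4 = 0.3012
P₀ = 0.298764 (from M/M/c formula)
C(c,a) = [a^c/(c!(1−ρ))]·P₀ = [2.10584/(24·0.6988)]·0.298764
= 0.12556·0.298764 = 0.037512

Final: 0.037512


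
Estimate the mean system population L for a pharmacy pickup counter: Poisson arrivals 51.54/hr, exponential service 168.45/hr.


ρ = λ/μ = 51.54/168.45 = 0.3060
L = ρ/(1−ρ) = 0.3060/(1 − 0.3060) = 0.3060/0.6940 = 0.4409

Final: 0.4409


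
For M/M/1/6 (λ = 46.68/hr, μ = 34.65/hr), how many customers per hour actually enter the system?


ρ = 1.3472; P_K = (1−ρ)ρ^6/(1−ρ^7) = 0.294248
λ_eff = λ(1 − P_K) = 46.68·(1 − 0.294248) = 46.68·0.705752 = 32.9445 /hr

Final: 32.9445 /hr


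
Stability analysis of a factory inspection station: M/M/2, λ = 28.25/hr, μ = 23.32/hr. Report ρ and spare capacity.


Total capacity cμ = 2·23.32 = 46.64/hr
ρ = λ/(cμ) = 28.25/46.64 = 0.6057
Stable ⇔ ρ < 1: YES
Spare capacity = cμ − λ = 46.64 − 28.25 = 18.39/hr

Final: ρ = 0.6057; stable; margin = 18.39/hr


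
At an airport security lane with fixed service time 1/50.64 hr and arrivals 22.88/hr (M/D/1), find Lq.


ρ = 22.88/50.64 = 0.4518
M/D/1: Lq = ρ²/(2(1−ρ)) = 0.2041/(2·0.5482) = 0.18620

Final: 0.18620


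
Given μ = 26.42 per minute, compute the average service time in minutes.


Mean service time = 1/μ = 1/26.42 minute = 0.03785 minute
In minutes: 0.03785 × 1 = 0.03785 min

Final: 0.03785 min


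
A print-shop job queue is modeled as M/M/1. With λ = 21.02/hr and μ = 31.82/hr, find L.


ρ = λ/μ = 21.02/31.82 = 0.6606
L = ρ/(1−ρ) = 0.6606/(1 − 0.6606) = 0.6606/0.3394 = 1.9463

Final: 1.9463


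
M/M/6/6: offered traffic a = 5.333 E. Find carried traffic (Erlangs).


B(6,5.333) = 0.216717 (Erlang-B)
Carried load = a(1 − B) = 5.333·(1 − 0.216717) = 5.333·0.783283 = 4.1772 E

Final: 4.1772 Erlangs


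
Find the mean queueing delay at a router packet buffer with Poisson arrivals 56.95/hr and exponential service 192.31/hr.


ρ = 56.95/192.31 = 0.2961
Wq = ρ/(μ−λ) = 0.2961/(192.31 − 56.95) = 0.2961/135.36 = 0.002188 hr

Final: 0.002188 hr


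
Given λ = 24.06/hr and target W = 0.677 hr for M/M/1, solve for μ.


W = 1/(μ−λ) ⇒ μ − λ = 1/W = 1/0.677 = 1.4771
μ = λ + 1/W = 24.06 + 1.4771 = 25.5371 per hr

Final: 25.5371 /hr


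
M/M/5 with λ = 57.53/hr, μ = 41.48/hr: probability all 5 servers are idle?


a = λ/μ = 57.53/41.48 = 1.3869; ρ = a/c = 0.2774
Σ_{k=0}^{4} a^k/k! (terms k=0..4) = 1.00000 + 1.38693 + 0.96179 + 0.44465 + 0.15417 = 3.94755
Tail: a^5/(5!(1−ρ)) = 5.13190/(120·0.7226) = 0.05918
P₀ = 1/(3.94755 + 0.05918) = 1/4.00673 = 0.249580

Final: 0.249580


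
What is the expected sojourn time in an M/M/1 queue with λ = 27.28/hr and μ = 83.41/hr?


W = 1/(μ−λ) = 1/(83.41 − 27.28) = 1/56.13 = 0.01782 hr

Final: 0.01782 hr


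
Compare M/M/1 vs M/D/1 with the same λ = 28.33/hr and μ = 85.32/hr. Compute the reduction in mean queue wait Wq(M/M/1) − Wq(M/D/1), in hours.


ρ = 28.33/85.32 = 0.3320
Wq(M/M/1) = ρ/(μ−λ) = 0.3320/56.99 = 0.005826 hr
Wq(M/D/1) = ρ/(2(μ−λ)) = 0.002913 hr
Savings = 0.005826 − 0.002913 = 0.002913 hr

Final: 0.002913 hr


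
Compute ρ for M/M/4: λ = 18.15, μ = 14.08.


ρ = λ/(cμ) = 18.15/(4·14.08) = 18.15/56.32 = 0.3223

Final: 0.3223


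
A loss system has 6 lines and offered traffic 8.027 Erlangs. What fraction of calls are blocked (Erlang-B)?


B(c,a) = (a^c/c!) / Σ_{k=0}^{c} a^k/k!
a^6/6! = 371.524178
Σ terms (k=0..6): 1.00000 + 8.02700 + 32.21636 + 86.20025 + 172.98236 + 277.70588 + 371.52418 = 949.656027
B = 371.524178/949.656027 = 0.391220

Final: 0.391220


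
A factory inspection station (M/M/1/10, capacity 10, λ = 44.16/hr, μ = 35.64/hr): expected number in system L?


ρ = 44.16/35.64 = 1.2391
L = ρ[1 − (K+1)ρ^K + Kρ^(K+1)] / [(1−ρ)(1−ρ^(K+1))]
Numerator: 1.2391·(1 − 11·8.529306 + 10·10.568298) = 15.935041
Denominator: (-0.2391)·(-9.568298) = 2.287371
L = 15.935041/2.287371 = 6.9665

Final: 6.9665


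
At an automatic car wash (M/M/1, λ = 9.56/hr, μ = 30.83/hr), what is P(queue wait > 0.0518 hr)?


ρ = 9.56/30.83 = 0.3101
P(Wq > t) = ρ·e^{−(μ−λ)t} = 0.3101·e^{−1.1018}
= 0.3101·0.332277 = 0.103035

Final: 0.103035


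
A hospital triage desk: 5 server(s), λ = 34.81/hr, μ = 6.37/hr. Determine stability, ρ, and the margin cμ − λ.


Total capacity cμ = 5·6.37 = 31.85/hr
ρ = λ/(cμ) = 34.81/31.85 = 1.0929
Stable ⇔ ρ < 1: NO
Spare capacity = cμ − λ = 31.85 − 34.81 = -2.96/hr

Final: ρ = 1.0929; unstable; margin = -2.96/hr


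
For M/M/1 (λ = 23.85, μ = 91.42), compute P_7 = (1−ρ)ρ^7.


ρ = 23.85/91.42 = 0.2609
P_n = (1−ρ)·ρ^n = (1 − 0.2609)·0.2609^7 = 0.7391·0.00008225 = 0.00006079

Final: 0.00006079


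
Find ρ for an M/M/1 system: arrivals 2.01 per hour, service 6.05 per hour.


ρ = λ/μ = 2.01/6.05 = 0.3322

Final: 0.3322


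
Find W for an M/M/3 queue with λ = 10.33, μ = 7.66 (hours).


a = 1.3486; ρ = 0.4495; P₀ = 0.249974
Lq = P₀·a^c·ρ/(c!(1−ρ)²) = 0.15157
Wq = Lq/λ = 0.15157/10.33 = 0.01467 hr
W = Wq + 1/μ = 0.01467 + 0.13055 = 0.14522 hr

Final: 0.14522 hr


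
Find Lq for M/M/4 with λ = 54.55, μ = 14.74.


a = λ/μ = 3.7008; ρ = a/4 = 0.9252
P₀ = 0.008033
Lq = P₀·a^c·ρ / (c!·(1−ρ)²) = 0.008033·187.58110·0.9252/(24·0.005595)
= 10.38274

Final: 10.38274


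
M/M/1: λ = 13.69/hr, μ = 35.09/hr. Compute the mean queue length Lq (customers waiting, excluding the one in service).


ρ = 13.69/35.09 = 0.3901
Lq = ρ²/(1−ρ) = 0.1522/0.6099 = 0.2496

Final: 0.2496


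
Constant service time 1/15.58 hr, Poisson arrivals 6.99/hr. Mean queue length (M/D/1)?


ρ = 6.99/15.58 = 0.4487
M/D/1: Lq = ρ²/(2(1−ρ)) = 0.2013/(2·0.5513) = 0.18254

Final: 0.18254


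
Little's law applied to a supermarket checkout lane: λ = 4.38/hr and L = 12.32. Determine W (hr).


W = L/λ = 12.32/4.38 = 2.8128 hr

Final: 2.8128 hr


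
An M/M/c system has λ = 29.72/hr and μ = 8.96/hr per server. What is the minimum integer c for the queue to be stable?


Stability requires cμ > λ ⇔ c > λ/μ.
λ/μ = 29.72/8.96 = 3.3170
Minimum integer c = ⌊3.3170⌋ + 1 = 4
Check: 4·8.96 = 35.84 > 29.72, while 3·8.96 = 26.88 ≤ 29.72

Final: 4 servers


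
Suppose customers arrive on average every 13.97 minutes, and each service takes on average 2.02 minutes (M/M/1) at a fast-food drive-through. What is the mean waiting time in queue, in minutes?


λ = 60/13.97 = 4.2949 /hr
μ = 60/2.02 = 29.7030 /hr
ρ = λ/μ = 4.2949/29.7030 = 0.1446
Wq = ρ/(μ−λ) = 0.1446/(29.7030−4.2949) = 0.005691 hr
In minutes: 0.005691·60 = 0.3415 min

Final: 0.3415 min


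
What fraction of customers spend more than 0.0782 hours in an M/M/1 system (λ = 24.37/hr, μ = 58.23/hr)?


W ~ Exponential(μ−λ) for M/M/1.
μ − λ = 58.23 − 24.37 = 33.8600
P(W > t) = e^{−(μ−λ)t} = e^{−2.6479} = 0.070803

Final: 0.070803


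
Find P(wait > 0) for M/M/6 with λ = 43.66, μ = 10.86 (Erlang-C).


a = λ/μ = 4.0203; ρ = a/6 = 0.6700
P₀ = 0.016303 (from M/M/c formula)
C(c,a) = [a^c/(c!(1−ρ))]·P₀ = [4222.05063/(720·0.3300)]·0.016303
= 17.77189·0.016303 = 0.289733

Final: 0.289733


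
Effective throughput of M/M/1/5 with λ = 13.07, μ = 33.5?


ρ = 0.3901; P_K = (1−ρ)ρ^5/(1−ρ^6) = 0.005532
λ_eff = λ(1 − P_K) = 13.07·(1 − 0.005532) = 13.07·0.994468 = 12.9977 /hr

Final: 12.9977 /hr


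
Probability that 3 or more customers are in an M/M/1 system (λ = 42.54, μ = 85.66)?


ρ = 42.54/85.66 = 0.4966
P(N ≥ n) = ρ^n = 0.4966^3 = 0.122478

Final: 0.122478


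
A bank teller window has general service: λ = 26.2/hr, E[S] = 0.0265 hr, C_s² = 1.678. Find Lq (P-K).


ρ = λ·E[S] = 26.2·0.0265 = 0.6943
Lq = ρ²(1+C_s²)/(2(1−ρ)) = 0.4821·(1+1.678)/(2·0.3057)
= 0.4821·2.6780/0.6114 = 2.11144

Final: 2.11144


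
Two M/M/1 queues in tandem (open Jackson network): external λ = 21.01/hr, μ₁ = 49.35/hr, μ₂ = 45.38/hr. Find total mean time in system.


Each node sees arrival rate λ = 21.01/hr (tandem ⇒ throughput preserved).
W₁ = 1/(μ₁−λ) = 1/(49.35−21.01) = 0.03529 hr
W₂ = 1/(μ₂−λ) = 1/(45.38−21.01) = 0.04103 hr
W_total = W₁ + W₂ = 0.03529 + 0.04103 = 0.07632 hr

Final: 0.07632 hr


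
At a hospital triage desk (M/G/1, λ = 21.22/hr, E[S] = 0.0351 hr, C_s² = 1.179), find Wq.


ρ = λ·E[S] = 21.22·0.0351 = 0.7448
E[S²] = E[S]²(1+C_s²) = 0.0351²·(1+1.179) = 0.002685
Wq = λ·E[S²]/(2(1−ρ)) = 21.22·0.002685/(2·0.2552) = 0.11162 hr

Final: 0.11162 hr


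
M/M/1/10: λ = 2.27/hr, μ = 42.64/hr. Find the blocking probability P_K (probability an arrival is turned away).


ρ = λ/μ = 2.27/42.64 = 0.05324
P_K = (1−ρ)ρ^K/(1−ρ^(K+1)) = (0.9468·1.828e-13)/(1 − 9.734e-15)
= 1.731e-13/1.000000 = 1.731e-13

Final: 1.731e-13


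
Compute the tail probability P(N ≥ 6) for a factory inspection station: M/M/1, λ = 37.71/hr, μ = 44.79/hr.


ρ = 37.71/44.79 = 0.8419
P(N ≥ n) = ρ^n = 0.8419^6 = 0.356166

Final: 0.356166


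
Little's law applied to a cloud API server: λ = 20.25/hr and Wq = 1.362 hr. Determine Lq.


Lq = λWq = 20.25·1.362 = 27.5805

Final: 27.5805


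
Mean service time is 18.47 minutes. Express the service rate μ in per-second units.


μ = 1/(service time) in consistent units.
1 second = 0.0166667 min, so μ = 0.0166667/18.47 = 0.0009024 per second

Final: 0.0009024 /sec
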